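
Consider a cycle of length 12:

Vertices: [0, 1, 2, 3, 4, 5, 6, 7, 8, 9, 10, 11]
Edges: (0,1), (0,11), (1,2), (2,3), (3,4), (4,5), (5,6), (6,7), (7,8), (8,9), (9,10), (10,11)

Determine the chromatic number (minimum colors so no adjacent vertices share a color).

This is an even cycle (C_12). Even cycles are bipartite.
Chromatic number = 2.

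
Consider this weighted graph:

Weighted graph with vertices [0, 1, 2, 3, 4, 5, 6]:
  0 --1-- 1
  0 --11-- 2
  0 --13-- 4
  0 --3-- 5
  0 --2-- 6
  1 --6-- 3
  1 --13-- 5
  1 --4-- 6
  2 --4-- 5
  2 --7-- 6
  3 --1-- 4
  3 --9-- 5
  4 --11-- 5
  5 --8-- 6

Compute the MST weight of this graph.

Applying Kruskal's algorithm (sort edges by weight, add if no cycle):
  Add (0,1) w=1
  Add (3,4) w=1
  Add (0,6) w=2
  Add (0,5) w=3
  Skip (1,6) w=4 (creates cycle)
  Add (2,5) w=4
  Add (1,3) w=6
  Skip (2,6) w=7 (creates cycle)
  Skip (5,6) w=8 (creates cycle)
  Skip (3,5) w=9 (creates cycle)
  Skip (0,2) w=11 (creates cycle)
  Skip (4,5) w=11 (creates cycle)
  Skip (0,4) w=13 (creates cycle)
  Skip (1,5) w=13 (creates cycle)
MST weight = 17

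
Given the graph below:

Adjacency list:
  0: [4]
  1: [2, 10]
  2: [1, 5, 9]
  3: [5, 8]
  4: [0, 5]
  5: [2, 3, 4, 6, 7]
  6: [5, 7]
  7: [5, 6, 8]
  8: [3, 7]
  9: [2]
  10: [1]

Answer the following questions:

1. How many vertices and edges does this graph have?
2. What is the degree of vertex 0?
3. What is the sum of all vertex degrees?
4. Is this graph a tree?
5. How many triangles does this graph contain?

Count: 11 vertices, 12 edges.
Vertex 0 has neighbors [4], degree = 1.
Handshaking lemma: 2 * 12 = 24.
A tree on 11 vertices has 10 edges. This graph has 12 edges (2 extra). Not a tree.
Number of triangles = 1.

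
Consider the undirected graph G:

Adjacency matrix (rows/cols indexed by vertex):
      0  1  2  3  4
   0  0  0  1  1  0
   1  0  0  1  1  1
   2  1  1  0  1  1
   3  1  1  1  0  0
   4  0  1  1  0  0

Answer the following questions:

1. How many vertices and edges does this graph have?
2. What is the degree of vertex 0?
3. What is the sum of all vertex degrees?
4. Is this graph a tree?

Count: 5 vertices, 7 edges.
Vertex 0 has neighbors [2, 3], degree = 2.
Handshaking lemma: 2 * 7 = 14.
A tree on 5 vertices has 4 edges. This graph has 7 edges (3 extra). Not a tree.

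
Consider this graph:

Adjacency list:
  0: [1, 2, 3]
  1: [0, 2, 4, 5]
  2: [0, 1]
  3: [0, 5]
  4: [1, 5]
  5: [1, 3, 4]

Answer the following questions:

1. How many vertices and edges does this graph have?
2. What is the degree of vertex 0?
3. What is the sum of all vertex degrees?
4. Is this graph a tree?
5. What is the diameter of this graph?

Count: 6 vertices, 8 edges.
Vertex 0 has neighbors [1, 2, 3], degree = 3.
Handshaking lemma: 2 * 8 = 16.
A tree on 6 vertices has 5 edges. This graph has 8 edges (3 extra). Not a tree.
Diameter (longest shortest path) = 2.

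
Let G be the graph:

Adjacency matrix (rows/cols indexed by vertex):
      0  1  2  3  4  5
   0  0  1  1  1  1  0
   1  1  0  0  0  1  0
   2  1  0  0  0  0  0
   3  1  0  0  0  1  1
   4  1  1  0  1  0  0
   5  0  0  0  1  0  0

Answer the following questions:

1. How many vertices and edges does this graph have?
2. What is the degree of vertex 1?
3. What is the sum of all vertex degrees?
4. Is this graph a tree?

Count: 6 vertices, 7 edges.
Vertex 1 has neighbors [0, 4], degree = 2.
Handshaking lemma: 2 * 7 = 14.
A tree on 6 vertices has 5 edges. This graph has 7 edges (2 extra). Not a tree.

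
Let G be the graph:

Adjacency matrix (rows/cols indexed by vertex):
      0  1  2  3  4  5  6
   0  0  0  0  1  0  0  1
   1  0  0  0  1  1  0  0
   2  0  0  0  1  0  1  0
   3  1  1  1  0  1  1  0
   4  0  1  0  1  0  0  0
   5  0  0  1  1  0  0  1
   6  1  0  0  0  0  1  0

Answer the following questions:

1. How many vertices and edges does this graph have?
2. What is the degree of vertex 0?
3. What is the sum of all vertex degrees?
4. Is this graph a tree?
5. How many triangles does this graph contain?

Count: 7 vertices, 9 edges.
Vertex 0 has neighbors [3, 6], degree = 2.
Handshaking lemma: 2 * 9 = 18.
A tree on 7 vertices has 6 edges. This graph has 9 edges (3 extra). Not a tree.
Number of triangles = 2.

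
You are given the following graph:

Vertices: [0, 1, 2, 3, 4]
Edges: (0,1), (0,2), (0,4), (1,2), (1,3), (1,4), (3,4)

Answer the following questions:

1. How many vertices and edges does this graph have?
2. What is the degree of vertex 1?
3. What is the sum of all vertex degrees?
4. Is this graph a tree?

Count: 5 vertices, 7 edges.
Vertex 1 has neighbors [0, 2, 3, 4], degree = 4.
Handshaking lemma: 2 * 7 = 14.
A tree on 5 vertices has 4 edges. This graph has 7 edges (3 extra). Not a tree.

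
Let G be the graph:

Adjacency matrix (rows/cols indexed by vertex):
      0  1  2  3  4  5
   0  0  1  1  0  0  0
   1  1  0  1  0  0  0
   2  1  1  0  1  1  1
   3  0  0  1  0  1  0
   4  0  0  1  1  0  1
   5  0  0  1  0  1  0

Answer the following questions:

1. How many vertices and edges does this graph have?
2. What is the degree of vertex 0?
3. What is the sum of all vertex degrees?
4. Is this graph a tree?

Count: 6 vertices, 8 edges.
Vertex 0 has neighbors [1, 2], degree = 2.
Handshaking lemma: 2 * 8 = 16.
A tree on 6 vertices has 5 edges. This graph has 8 edges (3 extra). Not a tree.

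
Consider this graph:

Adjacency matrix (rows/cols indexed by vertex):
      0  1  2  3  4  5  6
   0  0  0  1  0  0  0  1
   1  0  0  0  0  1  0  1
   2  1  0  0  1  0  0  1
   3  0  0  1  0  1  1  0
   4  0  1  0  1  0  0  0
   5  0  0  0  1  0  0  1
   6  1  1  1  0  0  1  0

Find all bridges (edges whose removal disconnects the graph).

No bridges found. The graph is 2-edge-connected (no single edge removal disconnects it).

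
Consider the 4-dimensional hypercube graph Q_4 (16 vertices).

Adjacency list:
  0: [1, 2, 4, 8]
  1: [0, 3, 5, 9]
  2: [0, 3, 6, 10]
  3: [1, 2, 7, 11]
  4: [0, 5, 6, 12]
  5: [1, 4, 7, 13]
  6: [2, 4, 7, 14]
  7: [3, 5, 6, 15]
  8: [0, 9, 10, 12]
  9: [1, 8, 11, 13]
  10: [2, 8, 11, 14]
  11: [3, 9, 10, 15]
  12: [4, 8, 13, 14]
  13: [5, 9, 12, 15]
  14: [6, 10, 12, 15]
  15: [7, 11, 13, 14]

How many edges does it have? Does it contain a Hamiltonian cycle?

Q_4 has 16 * 4 / 2 = 32 edges.
Q_4 (d >= 2) always has a Hamiltonian cycle: a 4-bit cyclic Gray code visits every vertex exactly once and returns to the start.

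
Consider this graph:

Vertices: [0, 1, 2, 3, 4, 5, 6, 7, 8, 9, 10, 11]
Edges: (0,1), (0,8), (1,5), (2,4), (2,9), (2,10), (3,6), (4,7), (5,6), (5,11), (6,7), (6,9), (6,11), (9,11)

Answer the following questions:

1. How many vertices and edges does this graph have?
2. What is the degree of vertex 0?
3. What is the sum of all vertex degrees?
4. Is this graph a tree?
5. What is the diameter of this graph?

Count: 12 vertices, 14 edges.
Vertex 0 has neighbors [1, 8], degree = 2.
Handshaking lemma: 2 * 14 = 28.
A tree on 12 vertices has 11 edges. This graph has 14 edges (3 extra). Not a tree.
Diameter (longest shortest path) = 7.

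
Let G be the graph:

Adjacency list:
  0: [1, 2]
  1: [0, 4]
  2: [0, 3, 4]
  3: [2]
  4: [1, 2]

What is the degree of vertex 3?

Vertex 3 has neighbors [2], so deg(3) = 1.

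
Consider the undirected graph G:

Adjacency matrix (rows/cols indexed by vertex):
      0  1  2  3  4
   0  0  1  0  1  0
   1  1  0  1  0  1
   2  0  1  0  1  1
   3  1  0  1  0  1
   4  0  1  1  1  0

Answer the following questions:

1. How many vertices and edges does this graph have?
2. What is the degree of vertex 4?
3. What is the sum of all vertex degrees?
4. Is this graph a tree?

Count: 5 vertices, 7 edges.
Vertex 4 has neighbors [1, 2, 3], degree = 3.
Handshaking lemma: 2 * 7 = 14.
A tree on 5 vertices has 4 edges. This graph has 7 edges (3 extra). Not a tree.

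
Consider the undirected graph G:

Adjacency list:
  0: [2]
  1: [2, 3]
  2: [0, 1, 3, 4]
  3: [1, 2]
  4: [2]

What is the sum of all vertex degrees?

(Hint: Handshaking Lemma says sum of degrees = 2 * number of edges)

Count edges: 5 edges.
By Handshaking Lemma: sum of degrees = 2 * 5 = 10.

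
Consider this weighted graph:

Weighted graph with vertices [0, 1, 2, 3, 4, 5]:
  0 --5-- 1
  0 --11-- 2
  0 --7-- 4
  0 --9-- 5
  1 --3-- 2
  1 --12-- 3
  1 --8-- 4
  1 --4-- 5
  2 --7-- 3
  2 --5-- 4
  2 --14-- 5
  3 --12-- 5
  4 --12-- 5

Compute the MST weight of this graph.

Applying Kruskal's algorithm (sort edges by weight, add if no cycle):
  Add (1,2) w=3
  Add (1,5) w=4
  Add (0,1) w=5
  Add (2,4) w=5
  Skip (0,4) w=7 (creates cycle)
  Add (2,3) w=7
  Skip (1,4) w=8 (creates cycle)
  Skip (0,5) w=9 (creates cycle)
  Skip (0,2) w=11 (creates cycle)
  Skip (1,3) w=12 (creates cycle)
  Skip (3,5) w=12 (creates cycle)
  Skip (4,5) w=12 (creates cycle)
  Skip (2,5) w=14 (creates cycle)
MST weight = 24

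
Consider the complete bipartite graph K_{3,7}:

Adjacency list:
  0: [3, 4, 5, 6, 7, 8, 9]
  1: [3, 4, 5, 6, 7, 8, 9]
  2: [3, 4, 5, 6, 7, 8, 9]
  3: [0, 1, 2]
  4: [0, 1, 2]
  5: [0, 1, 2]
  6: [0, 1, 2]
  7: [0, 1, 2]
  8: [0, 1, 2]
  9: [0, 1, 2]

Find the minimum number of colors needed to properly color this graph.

K_{3,7} is bipartite: vertices split into two independent sets of size 3 and 7.
Color one set 0, the other 1. No adjacent vertices share a color.
Chromatic number = 2.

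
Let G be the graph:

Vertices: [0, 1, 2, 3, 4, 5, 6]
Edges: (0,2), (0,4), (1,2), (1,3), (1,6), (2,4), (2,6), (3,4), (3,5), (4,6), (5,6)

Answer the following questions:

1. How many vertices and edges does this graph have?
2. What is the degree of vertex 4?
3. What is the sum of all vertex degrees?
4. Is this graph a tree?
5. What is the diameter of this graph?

Count: 7 vertices, 11 edges.
Vertex 4 has neighbors [0, 2, 3, 6], degree = 4.
Handshaking lemma: 2 * 11 = 22.
A tree on 7 vertices has 6 edges. This graph has 11 edges (5 extra). Not a tree.
Diameter (longest shortest path) = 3.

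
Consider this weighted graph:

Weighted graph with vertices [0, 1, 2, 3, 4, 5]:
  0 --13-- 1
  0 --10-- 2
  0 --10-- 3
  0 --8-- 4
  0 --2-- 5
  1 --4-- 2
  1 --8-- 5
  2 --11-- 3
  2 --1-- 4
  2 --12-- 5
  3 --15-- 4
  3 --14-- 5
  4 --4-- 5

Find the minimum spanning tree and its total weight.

Applying Kruskal's algorithm (sort edges by weight, add if no cycle):
  Add (2,4) w=1
  Add (0,5) w=2
  Add (1,2) w=4
  Add (4,5) w=4
  Skip (0,4) w=8 (creates cycle)
  Skip (1,5) w=8 (creates cycle)
  Add (0,3) w=10
  Skip (0,2) w=10 (creates cycle)
  Skip (2,3) w=11 (creates cycle)
  Skip (2,5) w=12 (creates cycle)
  Skip (0,1) w=13 (creates cycle)
  Skip (3,5) w=14 (creates cycle)
  Skip (3,4) w=15 (creates cycle)
MST weight = 21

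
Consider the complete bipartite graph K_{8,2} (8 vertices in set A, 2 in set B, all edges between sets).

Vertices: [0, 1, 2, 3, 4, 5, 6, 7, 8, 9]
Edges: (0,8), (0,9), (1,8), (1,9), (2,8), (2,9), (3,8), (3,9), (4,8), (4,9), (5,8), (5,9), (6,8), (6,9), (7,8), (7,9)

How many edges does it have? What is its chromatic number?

K_{8,2} has 8 * 2 = 16 edges.
Bipartite graphs have chromatic number 2 (color each partition differently).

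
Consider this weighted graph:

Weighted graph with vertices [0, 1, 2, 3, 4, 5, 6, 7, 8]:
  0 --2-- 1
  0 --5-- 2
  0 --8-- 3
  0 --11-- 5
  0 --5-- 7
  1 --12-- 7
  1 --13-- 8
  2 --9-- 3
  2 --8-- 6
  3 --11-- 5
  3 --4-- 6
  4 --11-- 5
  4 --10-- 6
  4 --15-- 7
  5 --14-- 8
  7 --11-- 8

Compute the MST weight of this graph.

Applying Kruskal's algorithm (sort edges by weight, add if no cycle):
  Add (0,1) w=2
  Add (3,6) w=4
  Add (0,7) w=5
  Add (0,2) w=5
  Add (0,3) w=8
  Skip (2,6) w=8 (creates cycle)
  Skip (2,3) w=9 (creates cycle)
  Add (4,6) w=10
  Add (0,5) w=11
  Skip (3,5) w=11 (creates cycle)
  Skip (4,5) w=11 (creates cycle)
  Add (7,8) w=11
  Skip (1,7) w=12 (creates cycle)
  Skip (1,8) w=13 (creates cycle)
  Skip (5,8) w=14 (creates cycle)
  Skip (4,7) w=15 (creates cycle)
MST weight = 56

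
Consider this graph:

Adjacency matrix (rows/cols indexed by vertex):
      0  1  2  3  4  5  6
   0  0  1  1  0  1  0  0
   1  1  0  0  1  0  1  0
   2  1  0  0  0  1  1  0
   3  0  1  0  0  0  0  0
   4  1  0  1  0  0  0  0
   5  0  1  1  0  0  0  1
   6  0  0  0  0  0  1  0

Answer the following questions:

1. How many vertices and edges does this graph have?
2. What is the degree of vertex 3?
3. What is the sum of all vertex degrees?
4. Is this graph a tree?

Count: 7 vertices, 8 edges.
Vertex 3 has neighbors [1], degree = 1.
Handshaking lemma: 2 * 8 = 16.
A tree on 7 vertices has 6 edges. This graph has 8 edges (2 extra). Not a tree.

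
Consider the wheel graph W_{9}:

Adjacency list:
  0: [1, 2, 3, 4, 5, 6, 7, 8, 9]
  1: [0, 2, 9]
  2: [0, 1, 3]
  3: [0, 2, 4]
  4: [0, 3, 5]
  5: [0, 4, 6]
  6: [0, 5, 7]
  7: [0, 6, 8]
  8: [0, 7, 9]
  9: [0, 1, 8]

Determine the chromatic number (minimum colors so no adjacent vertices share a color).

W_{9} = C_{9} plus a hub adjacent to every cycle vertex.
The outer cycle needs 3 colors (odd cycle); the hub is adjacent to all of them so needs a fresh color.
Chromatic number = 3 + 1 = 4.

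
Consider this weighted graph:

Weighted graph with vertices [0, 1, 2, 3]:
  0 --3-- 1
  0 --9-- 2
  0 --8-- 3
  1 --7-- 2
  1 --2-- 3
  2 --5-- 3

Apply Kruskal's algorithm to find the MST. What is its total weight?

Applying Kruskal's algorithm (sort edges by weight, add if no cycle):
  Add (1,3) w=2
  Add (0,1) w=3
  Add (2,3) w=5
  Skip (1,2) w=7 (creates cycle)
  Skip (0,3) w=8 (creates cycle)
  Skip (0,2) w=9 (creates cycle)
MST weight = 10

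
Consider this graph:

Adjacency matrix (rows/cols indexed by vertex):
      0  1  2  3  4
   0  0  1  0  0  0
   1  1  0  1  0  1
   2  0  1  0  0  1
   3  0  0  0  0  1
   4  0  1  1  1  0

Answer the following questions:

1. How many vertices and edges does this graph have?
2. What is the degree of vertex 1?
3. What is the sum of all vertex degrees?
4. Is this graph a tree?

Count: 5 vertices, 5 edges.
Vertex 1 has neighbors [0, 2, 4], degree = 3.
Handshaking lemma: 2 * 5 = 10.
A tree on 5 vertices has 4 edges. This graph has 5 edges (1 extra). Not a tree.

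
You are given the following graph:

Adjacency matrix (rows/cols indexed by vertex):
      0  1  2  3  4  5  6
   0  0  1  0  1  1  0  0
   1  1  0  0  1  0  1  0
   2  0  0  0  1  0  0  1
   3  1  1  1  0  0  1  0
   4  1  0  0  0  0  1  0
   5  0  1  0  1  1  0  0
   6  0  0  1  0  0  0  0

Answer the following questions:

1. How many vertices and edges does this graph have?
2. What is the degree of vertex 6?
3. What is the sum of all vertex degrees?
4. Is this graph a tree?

Count: 7 vertices, 9 edges.
Vertex 6 has neighbors [2], degree = 1.
Handshaking lemma: 2 * 9 = 18.
A tree on 7 vertices has 6 edges. This graph has 9 edges (3 extra). Not a tree.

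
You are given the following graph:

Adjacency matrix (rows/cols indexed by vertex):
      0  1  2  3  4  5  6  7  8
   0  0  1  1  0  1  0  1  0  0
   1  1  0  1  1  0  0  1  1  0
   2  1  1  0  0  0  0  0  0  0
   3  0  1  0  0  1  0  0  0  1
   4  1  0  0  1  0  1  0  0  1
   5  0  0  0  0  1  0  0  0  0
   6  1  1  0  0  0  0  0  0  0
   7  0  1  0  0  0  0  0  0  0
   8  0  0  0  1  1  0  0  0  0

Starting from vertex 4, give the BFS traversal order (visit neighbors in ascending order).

BFS from vertex 4 (neighbors processed in ascending order):
Visit order: 4, 0, 3, 5, 8, 1, 2, 6, 7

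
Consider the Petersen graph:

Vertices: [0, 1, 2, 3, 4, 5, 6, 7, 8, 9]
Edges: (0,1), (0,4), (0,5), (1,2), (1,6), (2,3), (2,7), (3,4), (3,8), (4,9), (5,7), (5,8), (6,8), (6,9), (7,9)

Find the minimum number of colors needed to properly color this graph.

The Petersen graph contains odd cycles (e.g. the outer 5-cycle), so chi >= 3.
A proper 3-coloring exists (it is a well-known 3-chromatic graph).
Chromatic number = 3.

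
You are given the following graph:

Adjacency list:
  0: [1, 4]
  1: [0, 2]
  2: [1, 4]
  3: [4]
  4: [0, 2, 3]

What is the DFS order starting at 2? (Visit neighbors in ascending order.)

DFS from vertex 2 (neighbors processed in ascending order):
Visit order: 2, 1, 0, 4, 3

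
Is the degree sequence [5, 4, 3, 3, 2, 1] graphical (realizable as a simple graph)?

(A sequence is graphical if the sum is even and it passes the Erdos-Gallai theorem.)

Sum of degrees = 18. Sum is even and passes Erdos-Gallai. The sequence IS graphical.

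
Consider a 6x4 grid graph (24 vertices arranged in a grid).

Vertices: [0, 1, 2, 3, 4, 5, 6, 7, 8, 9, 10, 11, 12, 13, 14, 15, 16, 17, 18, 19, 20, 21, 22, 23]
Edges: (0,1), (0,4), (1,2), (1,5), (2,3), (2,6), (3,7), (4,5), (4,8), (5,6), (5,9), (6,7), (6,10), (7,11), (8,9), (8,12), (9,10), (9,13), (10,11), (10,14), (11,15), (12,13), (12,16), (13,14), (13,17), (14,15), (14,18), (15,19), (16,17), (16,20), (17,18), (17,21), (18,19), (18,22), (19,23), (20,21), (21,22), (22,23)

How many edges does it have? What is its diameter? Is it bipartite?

A 6x4 grid has 20 vertical edges and 18 horizontal edges.
Total edges = 20 + 18 = 38.
Diameter = (6-1) + (4-1) = 8 (corner to opposite corner).
Grid graphs are bipartite (checkerboard coloring).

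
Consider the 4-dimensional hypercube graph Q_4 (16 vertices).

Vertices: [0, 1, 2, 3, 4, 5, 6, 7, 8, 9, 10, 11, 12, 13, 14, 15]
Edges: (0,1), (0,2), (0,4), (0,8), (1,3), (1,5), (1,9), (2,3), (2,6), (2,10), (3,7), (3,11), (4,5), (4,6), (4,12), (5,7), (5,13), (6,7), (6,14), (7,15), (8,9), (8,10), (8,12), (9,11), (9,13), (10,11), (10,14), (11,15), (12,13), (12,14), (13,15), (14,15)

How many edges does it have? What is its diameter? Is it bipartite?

The 4-dimensional hypercube Q_4 has 16 vertices and each vertex has degree 4.
Total edges = 16 * 4 / 2 = 32.
Diameter = 4 (max Hamming distance between binary labels).
Hypercubes are bipartite (partition by parity of binary representation).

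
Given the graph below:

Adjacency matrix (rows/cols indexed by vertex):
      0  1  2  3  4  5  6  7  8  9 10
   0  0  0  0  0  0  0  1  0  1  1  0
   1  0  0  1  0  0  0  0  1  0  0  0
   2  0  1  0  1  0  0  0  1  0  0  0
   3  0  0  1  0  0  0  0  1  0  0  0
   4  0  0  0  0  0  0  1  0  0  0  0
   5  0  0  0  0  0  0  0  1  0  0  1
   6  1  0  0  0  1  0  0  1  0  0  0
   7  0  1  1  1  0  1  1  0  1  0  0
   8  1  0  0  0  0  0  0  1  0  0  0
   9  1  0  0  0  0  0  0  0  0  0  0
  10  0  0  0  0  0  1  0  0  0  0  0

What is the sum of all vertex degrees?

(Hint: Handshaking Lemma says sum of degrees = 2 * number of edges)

Count edges: 13 edges.
By Handshaking Lemma: sum of degrees = 2 * 13 = 26.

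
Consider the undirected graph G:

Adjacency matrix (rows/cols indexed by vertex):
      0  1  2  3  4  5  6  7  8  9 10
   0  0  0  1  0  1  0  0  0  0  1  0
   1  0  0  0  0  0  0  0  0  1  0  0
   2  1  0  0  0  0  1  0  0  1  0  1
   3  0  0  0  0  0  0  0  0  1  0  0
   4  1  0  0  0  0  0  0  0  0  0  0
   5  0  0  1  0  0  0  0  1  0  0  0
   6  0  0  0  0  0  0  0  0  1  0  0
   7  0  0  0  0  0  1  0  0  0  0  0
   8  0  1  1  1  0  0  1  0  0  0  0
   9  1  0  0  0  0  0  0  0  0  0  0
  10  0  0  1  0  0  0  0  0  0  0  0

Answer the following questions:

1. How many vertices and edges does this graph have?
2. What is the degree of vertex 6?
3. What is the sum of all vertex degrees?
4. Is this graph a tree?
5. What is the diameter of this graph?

Count: 11 vertices, 10 edges.
Vertex 6 has neighbors [8], degree = 1.
Handshaking lemma: 2 * 10 = 20.
A graph is a tree iff it is connected and has exactly n-1 edges. This graph is connected (all 11 vertices in one component) and has 11-1 = 10 edges. It is a tree.
Diameter (longest shortest path) = 4.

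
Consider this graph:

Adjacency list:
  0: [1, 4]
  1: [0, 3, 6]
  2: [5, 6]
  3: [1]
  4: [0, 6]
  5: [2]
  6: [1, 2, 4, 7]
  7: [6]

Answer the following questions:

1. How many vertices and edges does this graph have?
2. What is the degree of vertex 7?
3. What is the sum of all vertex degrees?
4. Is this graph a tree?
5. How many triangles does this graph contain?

Count: 8 vertices, 8 edges.
Vertex 7 has neighbors [6], degree = 1.
Handshaking lemma: 2 * 8 = 16.
A tree on 8 vertices has 7 edges. This graph has 8 edges (1 extra). Not a tree.
Number of triangles = 0.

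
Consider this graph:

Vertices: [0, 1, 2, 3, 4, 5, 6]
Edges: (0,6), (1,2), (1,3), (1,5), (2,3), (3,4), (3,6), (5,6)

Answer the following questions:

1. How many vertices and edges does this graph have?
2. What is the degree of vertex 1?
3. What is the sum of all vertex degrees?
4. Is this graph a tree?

Count: 7 vertices, 8 edges.
Vertex 1 has neighbors [2, 3, 5], degree = 3.
Handshaking lemma: 2 * 8 = 16.
A tree on 7 vertices has 6 edges. This graph has 8 edges (2 extra). Not a tree.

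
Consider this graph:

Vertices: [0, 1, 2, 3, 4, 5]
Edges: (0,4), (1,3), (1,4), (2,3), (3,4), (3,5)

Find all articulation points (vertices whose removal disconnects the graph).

An articulation point is a vertex whose removal disconnects the graph.
Articulation points: [3, 4]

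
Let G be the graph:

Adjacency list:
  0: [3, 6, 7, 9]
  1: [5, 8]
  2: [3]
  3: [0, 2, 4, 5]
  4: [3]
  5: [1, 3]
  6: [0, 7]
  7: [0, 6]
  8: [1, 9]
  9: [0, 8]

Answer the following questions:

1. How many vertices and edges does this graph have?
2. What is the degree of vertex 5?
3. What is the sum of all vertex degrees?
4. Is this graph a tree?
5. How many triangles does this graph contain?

Count: 10 vertices, 11 edges.
Vertex 5 has neighbors [1, 3], degree = 2.
Handshaking lemma: 2 * 11 = 22.
A tree on 10 vertices has 9 edges. This graph has 11 edges (2 extra). Not a tree.
Number of triangles = 1.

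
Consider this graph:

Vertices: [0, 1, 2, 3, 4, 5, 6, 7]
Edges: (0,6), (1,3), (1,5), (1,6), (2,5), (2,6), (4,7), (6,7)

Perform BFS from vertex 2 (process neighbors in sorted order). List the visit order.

BFS from vertex 2 (neighbors processed in ascending order):
Visit order: 2, 5, 6, 1, 0, 7, 3, 4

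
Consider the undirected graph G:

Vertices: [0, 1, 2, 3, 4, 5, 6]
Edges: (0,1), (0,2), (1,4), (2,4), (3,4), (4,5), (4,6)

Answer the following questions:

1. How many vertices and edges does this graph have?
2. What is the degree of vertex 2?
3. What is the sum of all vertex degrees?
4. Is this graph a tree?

Count: 7 vertices, 7 edges.
Vertex 2 has neighbors [0, 4], degree = 2.
Handshaking lemma: 2 * 7 = 14.
A tree on 7 vertices has 6 edges. This graph has 7 edges (1 extra). Not a tree.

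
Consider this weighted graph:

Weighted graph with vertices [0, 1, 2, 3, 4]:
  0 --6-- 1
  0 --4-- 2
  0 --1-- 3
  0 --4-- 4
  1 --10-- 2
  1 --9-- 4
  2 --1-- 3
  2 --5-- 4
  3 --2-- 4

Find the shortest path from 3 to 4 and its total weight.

Using Dijkstra's algorithm from vertex 3:
Shortest path: 3 -> 4
Total weight: 2 = 2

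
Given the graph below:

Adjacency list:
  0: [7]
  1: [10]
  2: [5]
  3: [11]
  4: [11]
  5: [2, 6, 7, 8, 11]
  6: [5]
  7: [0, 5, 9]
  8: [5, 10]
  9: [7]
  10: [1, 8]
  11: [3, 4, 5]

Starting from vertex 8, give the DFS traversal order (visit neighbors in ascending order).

DFS from vertex 8 (neighbors processed in ascending order):
Visit order: 8, 5, 2, 6, 7, 0, 9, 11, 3, 4, 10, 1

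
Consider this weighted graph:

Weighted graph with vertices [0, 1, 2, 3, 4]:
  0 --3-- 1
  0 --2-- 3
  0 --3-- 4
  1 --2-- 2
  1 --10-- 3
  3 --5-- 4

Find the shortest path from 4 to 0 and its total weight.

Using Dijkstra's algorithm from vertex 4:
Shortest path: 4 -> 0
Total weight: 3 = 3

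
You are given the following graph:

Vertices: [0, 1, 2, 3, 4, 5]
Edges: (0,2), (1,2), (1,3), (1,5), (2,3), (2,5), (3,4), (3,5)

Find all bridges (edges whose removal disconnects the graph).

A bridge is an edge whose removal increases the number of connected components.
Bridges found: (0,2), (3,4)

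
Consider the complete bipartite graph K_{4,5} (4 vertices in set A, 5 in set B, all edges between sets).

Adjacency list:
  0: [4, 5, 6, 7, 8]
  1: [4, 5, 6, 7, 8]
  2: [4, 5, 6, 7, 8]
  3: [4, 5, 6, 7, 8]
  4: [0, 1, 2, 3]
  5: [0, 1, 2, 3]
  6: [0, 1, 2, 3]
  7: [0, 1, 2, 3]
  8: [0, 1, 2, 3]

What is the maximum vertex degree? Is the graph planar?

Set-A vertices have degree 5; set-B vertices have degree 4. Maximum degree = max(4,5) = 5.
K_{4,5} contains K_{3,3} as a subgraph (since both sides have >= 3 vertices); by Kuratowski's theorem it is not planar.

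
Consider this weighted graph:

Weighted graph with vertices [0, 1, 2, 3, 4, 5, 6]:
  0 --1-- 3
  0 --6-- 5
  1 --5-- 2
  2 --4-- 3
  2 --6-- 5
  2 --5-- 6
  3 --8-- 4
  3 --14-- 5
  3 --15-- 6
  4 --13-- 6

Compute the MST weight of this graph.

Applying Kruskal's algorithm (sort edges by weight, add if no cycle):
  Add (0,3) w=1
  Add (2,3) w=4
  Add (1,2) w=5
  Add (2,6) w=5
  Add (0,5) w=6
  Skip (2,5) w=6 (creates cycle)
  Add (3,4) w=8
  Skip (4,6) w=13 (creates cycle)
  Skip (3,5) w=14 (creates cycle)
  Skip (3,6) w=15 (creates cycle)
MST weight = 29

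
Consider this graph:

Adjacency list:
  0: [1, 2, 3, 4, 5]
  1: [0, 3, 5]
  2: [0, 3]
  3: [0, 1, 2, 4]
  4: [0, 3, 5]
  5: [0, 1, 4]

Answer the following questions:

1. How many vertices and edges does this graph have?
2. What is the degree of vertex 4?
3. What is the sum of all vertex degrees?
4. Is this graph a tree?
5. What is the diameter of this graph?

Count: 6 vertices, 10 edges.
Vertex 4 has neighbors [0, 3, 5], degree = 3.
Handshaking lemma: 2 * 10 = 20.
A tree on 6 vertices has 5 edges. This graph has 10 edges (5 extra). Not a tree.
Diameter (longest shortest path) = 2.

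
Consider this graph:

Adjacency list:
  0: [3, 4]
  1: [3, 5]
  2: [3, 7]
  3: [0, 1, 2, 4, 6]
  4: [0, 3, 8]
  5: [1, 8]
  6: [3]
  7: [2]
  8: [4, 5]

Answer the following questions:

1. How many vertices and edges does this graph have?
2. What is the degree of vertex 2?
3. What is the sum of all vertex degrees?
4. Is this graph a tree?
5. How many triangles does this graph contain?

Count: 9 vertices, 10 edges.
Vertex 2 has neighbors [3, 7], degree = 2.
Handshaking lemma: 2 * 10 = 20.
A tree on 9 vertices has 8 edges. This graph has 10 edges (2 extra). Not a tree.
Number of triangles = 1.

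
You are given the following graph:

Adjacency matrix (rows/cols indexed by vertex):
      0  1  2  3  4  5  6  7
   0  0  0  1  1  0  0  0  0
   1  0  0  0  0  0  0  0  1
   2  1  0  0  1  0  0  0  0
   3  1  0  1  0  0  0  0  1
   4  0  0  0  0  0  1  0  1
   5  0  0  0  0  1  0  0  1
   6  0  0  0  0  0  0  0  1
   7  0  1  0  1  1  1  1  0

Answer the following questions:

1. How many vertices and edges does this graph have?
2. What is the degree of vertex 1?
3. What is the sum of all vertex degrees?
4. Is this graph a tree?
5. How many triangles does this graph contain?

Count: 8 vertices, 9 edges.
Vertex 1 has neighbors [7], degree = 1.
Handshaking lemma: 2 * 9 = 18.
A tree on 8 vertices has 7 edges. This graph has 9 edges (2 extra). Not a tree.
Number of triangles = 2.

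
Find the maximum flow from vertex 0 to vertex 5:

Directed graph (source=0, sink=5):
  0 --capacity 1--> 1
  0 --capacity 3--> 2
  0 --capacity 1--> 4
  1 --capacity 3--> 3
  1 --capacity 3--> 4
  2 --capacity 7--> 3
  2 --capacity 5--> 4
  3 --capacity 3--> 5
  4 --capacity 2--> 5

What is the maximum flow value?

Computing max flow:
  Flow on (0->1): 1/1
  Flow on (0->2): 3/3
  Flow on (0->4): 1/1
  Flow on (1->4): 1/3
  Flow on (2->3): 3/7
  Flow on (3->5): 3/3
  Flow on (4->5): 2/2
Maximum flow = 5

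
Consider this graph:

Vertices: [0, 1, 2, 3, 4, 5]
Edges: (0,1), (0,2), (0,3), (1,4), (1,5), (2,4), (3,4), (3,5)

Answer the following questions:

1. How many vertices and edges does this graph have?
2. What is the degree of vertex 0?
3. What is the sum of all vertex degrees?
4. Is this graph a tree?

Count: 6 vertices, 8 edges.
Vertex 0 has neighbors [1, 2, 3], degree = 3.
Handshaking lemma: 2 * 8 = 16.
A tree on 6 vertices has 5 edges. This graph has 8 edges (3 extra). Not a tree.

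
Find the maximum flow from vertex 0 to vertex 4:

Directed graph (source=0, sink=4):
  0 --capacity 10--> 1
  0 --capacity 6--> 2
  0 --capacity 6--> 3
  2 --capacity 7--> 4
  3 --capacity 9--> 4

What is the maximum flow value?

Computing max flow:
  Flow on (0->2): 6/6
  Flow on (0->3): 6/6
  Flow on (2->4): 6/7
  Flow on (3->4): 6/9
Maximum flow = 12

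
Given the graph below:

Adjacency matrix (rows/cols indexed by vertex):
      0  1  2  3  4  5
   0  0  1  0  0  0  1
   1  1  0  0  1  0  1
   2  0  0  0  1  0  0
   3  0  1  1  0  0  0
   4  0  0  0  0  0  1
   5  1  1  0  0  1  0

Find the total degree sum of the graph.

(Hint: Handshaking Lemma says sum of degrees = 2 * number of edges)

Count edges: 6 edges.
By Handshaking Lemma: sum of degrees = 2 * 6 = 12.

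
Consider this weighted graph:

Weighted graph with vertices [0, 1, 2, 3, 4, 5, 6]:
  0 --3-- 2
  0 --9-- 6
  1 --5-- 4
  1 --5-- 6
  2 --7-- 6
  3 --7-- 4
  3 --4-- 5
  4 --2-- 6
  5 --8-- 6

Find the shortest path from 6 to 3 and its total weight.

Using Dijkstra's algorithm from vertex 6:
Shortest path: 6 -> 4 -> 3
Total weight: 2 + 7 = 9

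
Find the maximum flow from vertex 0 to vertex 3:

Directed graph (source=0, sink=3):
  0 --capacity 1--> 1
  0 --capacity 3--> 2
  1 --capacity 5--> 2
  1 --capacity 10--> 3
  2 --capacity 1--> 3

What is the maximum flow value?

Computing max flow:
  Flow on (0->1): 1/1
  Flow on (0->2): 1/3
  Flow on (1->3): 1/10
  Flow on (2->3): 1/1
Maximum flow = 2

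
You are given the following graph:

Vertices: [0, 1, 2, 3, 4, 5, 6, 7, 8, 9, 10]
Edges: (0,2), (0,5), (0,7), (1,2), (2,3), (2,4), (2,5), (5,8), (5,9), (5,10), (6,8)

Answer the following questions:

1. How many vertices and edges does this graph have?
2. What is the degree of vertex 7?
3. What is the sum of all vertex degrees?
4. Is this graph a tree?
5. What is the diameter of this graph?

Count: 11 vertices, 11 edges.
Vertex 7 has neighbors [0], degree = 1.
Handshaking lemma: 2 * 11 = 22.
A tree on 11 vertices has 10 edges. This graph has 11 edges (1 extra). Not a tree.
Diameter (longest shortest path) = 4.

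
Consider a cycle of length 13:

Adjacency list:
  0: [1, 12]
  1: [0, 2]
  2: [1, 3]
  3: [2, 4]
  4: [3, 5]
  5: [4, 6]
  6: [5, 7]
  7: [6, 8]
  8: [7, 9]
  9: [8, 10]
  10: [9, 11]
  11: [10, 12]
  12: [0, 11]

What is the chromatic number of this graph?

This is an odd cycle (C_13). Odd cycles are not bipartite (any 2-coloring forces two adjacent vertices to match), and 3 colors suffice.
Chromatic number = 3.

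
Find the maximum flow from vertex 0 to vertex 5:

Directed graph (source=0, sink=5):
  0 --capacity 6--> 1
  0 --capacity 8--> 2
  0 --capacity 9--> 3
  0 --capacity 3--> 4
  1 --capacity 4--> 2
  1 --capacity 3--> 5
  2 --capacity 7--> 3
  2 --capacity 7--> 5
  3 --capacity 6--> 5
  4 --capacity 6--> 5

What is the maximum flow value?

Computing max flow:
  Flow on (0->1): 3/6
  Flow on (0->2): 7/8
  Flow on (0->3): 6/9
  Flow on (0->4): 3/3
  Flow on (1->5): 3/3
  Flow on (2->5): 7/7
  Flow on (3->5): 6/6
  Flow on (4->5): 3/6
Maximum flow = 19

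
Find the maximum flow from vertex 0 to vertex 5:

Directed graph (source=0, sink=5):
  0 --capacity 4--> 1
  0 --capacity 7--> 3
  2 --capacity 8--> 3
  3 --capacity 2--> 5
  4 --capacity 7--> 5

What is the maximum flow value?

Computing max flow:
  Flow on (0->3): 2/7
  Flow on (3->5): 2/2
Maximum flow = 2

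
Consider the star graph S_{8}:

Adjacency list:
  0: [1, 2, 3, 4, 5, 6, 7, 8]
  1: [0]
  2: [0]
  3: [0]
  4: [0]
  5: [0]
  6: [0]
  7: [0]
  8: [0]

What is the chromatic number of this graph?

S_{8} has one hub adjacent to 8 leaves; leaves are pairwise non-adjacent.
Color the hub 0 and every leaf 1.
Chromatic number = 2.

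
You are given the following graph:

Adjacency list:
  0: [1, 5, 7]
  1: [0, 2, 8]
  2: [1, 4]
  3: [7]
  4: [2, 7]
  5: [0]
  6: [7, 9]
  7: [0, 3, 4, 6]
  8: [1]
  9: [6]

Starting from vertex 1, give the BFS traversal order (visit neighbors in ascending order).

BFS from vertex 1 (neighbors processed in ascending order):
Visit order: 1, 0, 2, 8, 5, 7, 4, 3, 6, 9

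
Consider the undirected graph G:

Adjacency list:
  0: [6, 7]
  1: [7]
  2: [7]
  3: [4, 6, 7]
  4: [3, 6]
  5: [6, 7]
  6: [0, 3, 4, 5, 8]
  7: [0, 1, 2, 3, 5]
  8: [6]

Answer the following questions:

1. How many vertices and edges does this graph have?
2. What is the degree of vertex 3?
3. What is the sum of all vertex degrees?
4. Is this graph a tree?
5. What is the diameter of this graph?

Count: 9 vertices, 11 edges.
Vertex 3 has neighbors [4, 6, 7], degree = 3.
Handshaking lemma: 2 * 11 = 22.
A tree on 9 vertices has 8 edges. This graph has 11 edges (3 extra). Not a tree.
Diameter (longest shortest path) = 4.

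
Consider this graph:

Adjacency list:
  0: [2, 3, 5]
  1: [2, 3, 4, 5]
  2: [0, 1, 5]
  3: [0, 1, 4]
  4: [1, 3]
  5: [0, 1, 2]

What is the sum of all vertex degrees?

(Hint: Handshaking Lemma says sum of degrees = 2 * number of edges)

Count edges: 9 edges.
By Handshaking Lemma: sum of degrees = 2 * 9 = 18.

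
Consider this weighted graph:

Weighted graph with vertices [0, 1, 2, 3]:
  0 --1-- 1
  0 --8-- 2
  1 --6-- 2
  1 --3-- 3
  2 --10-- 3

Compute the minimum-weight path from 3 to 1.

Using Dijkstra's algorithm from vertex 3:
Shortest path: 3 -> 1
Total weight: 3 = 3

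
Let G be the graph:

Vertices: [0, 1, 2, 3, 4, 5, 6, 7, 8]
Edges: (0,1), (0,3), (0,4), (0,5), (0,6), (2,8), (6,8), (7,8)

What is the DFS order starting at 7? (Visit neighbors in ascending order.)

DFS from vertex 7 (neighbors processed in ascending order):
Visit order: 7, 8, 2, 6, 0, 1, 3, 4, 5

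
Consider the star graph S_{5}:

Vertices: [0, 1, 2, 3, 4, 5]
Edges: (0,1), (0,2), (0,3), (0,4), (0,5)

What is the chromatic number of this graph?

S_{5} has one hub adjacent to 5 leaves; leaves are pairwise non-adjacent.
Color the hub 0 and every leaf 1.
Chromatic number = 2.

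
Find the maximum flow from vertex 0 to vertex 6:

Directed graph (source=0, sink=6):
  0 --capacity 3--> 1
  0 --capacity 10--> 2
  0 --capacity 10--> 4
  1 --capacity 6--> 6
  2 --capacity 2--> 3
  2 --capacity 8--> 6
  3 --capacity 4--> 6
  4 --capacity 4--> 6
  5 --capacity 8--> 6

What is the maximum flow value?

Computing max flow:
  Flow on (0->1): 3/3
  Flow on (0->2): 10/10
  Flow on (0->4): 4/10
  Flow on (1->6): 3/6
  Flow on (2->3): 2/2
  Flow on (2->6): 8/8
  Flow on (3->6): 2/4
  Flow on (4->6): 4/4
Maximum flow = 17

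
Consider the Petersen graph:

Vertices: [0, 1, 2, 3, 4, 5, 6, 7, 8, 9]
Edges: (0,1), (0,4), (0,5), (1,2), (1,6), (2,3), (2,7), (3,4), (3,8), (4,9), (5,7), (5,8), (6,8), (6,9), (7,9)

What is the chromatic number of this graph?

The Petersen graph contains odd cycles (e.g. the outer 5-cycle), so chi >= 3.
A proper 3-coloring exists (it is a well-known 3-chromatic graph).
Chromatic number = 3.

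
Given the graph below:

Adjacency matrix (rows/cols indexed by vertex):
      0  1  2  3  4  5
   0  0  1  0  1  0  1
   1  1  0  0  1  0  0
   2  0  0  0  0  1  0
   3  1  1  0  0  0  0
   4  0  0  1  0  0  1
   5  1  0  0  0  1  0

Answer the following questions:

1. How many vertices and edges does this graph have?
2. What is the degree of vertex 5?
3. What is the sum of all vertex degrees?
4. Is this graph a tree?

Count: 6 vertices, 6 edges.
Vertex 5 has neighbors [0, 4], degree = 2.
Handshaking lemma: 2 * 6 = 12.
A tree on 6 vertices has 5 edges. This graph has 6 edges (1 extra). Not a tree.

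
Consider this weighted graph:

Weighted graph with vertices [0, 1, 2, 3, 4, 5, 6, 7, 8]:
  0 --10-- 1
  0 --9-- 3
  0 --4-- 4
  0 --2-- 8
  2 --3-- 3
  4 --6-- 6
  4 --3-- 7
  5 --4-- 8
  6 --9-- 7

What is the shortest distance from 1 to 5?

Using Dijkstra's algorithm from vertex 1:
Shortest path: 1 -> 0 -> 8 -> 5
Total weight: 10 + 2 + 4 = 16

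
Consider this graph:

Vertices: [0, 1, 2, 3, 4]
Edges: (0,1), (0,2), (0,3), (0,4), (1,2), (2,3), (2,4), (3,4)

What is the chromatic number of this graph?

The graph has a maximum clique of size 4 (lower bound on chromatic number).
A valid 4-coloring: {0: 0, 1: 2, 2: 1, 3: 2, 4: 3}.
Chromatic number = 4.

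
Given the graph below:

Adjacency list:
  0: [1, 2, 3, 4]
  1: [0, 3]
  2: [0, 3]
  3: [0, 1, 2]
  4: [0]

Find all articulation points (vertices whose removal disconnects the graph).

An articulation point is a vertex whose removal disconnects the graph.
Articulation points: [0]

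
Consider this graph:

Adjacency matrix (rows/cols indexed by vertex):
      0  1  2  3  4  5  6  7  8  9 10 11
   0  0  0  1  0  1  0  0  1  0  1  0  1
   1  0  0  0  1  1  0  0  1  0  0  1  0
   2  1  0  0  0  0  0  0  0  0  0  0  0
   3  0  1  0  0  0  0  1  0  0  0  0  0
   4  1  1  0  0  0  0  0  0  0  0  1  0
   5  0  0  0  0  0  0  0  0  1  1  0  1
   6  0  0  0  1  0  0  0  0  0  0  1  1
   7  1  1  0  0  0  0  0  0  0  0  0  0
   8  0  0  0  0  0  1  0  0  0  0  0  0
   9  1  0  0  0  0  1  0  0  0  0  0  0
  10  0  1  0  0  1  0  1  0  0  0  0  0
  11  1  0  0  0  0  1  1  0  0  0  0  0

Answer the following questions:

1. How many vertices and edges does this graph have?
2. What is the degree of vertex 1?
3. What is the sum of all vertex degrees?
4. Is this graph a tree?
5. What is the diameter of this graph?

Count: 12 vertices, 16 edges.
Vertex 1 has neighbors [3, 4, 7, 10], degree = 4.
Handshaking lemma: 2 * 16 = 32.
A tree on 12 vertices has 11 edges. This graph has 16 edges (5 extra). Not a tree.
Diameter (longest shortest path) = 5.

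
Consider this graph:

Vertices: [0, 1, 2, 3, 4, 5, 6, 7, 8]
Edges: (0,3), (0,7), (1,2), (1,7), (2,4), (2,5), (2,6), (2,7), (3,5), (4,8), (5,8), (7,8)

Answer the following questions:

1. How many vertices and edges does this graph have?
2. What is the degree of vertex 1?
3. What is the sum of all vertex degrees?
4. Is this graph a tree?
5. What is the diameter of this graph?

Count: 9 vertices, 12 edges.
Vertex 1 has neighbors [2, 7], degree = 2.
Handshaking lemma: 2 * 12 = 24.
A tree on 9 vertices has 8 edges. This graph has 12 edges (4 extra). Not a tree.
Diameter (longest shortest path) = 3.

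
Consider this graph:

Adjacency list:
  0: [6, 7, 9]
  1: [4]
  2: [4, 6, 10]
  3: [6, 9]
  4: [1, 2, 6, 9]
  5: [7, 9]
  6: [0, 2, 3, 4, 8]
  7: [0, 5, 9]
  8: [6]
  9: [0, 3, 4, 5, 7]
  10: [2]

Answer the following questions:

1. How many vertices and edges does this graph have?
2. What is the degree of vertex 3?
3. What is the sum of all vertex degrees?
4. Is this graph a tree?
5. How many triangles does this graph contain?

Count: 11 vertices, 15 edges.
Vertex 3 has neighbors [6, 9], degree = 2.
Handshaking lemma: 2 * 15 = 30.
A tree on 11 vertices has 10 edges. This graph has 15 edges (5 extra). Not a tree.
Number of triangles = 3.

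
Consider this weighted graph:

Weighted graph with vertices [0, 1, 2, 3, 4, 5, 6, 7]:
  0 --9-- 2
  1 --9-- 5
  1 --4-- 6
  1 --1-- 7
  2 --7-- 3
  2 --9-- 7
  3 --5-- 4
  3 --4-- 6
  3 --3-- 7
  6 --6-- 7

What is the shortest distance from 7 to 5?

Using Dijkstra's algorithm from vertex 7:
Shortest path: 7 -> 1 -> 5
Total weight: 1 + 9 = 10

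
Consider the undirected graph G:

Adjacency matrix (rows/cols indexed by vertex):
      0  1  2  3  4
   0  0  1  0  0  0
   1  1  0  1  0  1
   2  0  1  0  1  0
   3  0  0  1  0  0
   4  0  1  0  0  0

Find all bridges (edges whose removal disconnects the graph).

A bridge is an edge whose removal increases the number of connected components.
Bridges found: (0,1), (1,2), (1,4), (2,3)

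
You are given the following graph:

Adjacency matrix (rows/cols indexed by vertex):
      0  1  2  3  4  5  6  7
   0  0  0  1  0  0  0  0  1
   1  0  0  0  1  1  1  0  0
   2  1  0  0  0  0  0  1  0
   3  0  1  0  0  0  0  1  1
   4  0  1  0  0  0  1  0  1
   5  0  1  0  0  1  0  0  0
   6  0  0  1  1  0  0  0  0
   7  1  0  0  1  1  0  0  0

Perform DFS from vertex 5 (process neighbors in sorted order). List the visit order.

DFS from vertex 5 (neighbors processed in ascending order):
Visit order: 5, 1, 3, 6, 2, 0, 7, 4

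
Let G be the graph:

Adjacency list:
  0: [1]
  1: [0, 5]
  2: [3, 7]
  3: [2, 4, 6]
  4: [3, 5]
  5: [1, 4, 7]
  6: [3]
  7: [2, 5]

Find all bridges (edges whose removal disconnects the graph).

A bridge is an edge whose removal increases the number of connected components.
Bridges found: (0,1), (1,5), (3,6)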